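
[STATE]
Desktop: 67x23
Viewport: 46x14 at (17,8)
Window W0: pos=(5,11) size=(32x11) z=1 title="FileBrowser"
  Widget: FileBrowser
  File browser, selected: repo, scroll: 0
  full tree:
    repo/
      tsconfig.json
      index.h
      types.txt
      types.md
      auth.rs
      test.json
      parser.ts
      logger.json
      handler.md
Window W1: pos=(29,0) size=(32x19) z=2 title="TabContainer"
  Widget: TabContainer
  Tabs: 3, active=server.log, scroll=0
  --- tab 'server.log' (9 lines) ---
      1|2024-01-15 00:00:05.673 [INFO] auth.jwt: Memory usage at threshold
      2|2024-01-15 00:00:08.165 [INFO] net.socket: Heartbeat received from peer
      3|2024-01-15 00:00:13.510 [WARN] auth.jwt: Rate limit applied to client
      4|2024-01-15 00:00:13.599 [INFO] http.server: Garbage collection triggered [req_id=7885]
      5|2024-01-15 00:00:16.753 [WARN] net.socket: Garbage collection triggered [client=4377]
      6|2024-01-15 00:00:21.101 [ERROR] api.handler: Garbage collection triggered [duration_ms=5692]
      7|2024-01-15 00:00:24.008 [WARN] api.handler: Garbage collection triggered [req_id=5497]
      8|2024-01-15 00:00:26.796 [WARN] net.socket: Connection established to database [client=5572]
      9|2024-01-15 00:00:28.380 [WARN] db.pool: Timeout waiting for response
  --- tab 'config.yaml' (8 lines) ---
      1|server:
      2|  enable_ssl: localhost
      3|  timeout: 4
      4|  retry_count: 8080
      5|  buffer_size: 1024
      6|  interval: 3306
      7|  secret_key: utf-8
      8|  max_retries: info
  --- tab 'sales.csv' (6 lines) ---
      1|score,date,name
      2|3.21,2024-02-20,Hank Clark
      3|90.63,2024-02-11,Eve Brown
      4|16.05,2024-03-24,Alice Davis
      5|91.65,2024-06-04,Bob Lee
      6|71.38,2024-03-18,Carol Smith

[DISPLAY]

            ┃2024-01-15 00:00:13.599 [INFO]┃  
            ┃2024-01-15 00:00:16.753 [WARN]┃  
            ┃2024-01-15 00:00:21.101 [ERROR┃  
━━━━━━━━━━━━┃2024-01-15 00:00:24.008 [WARN]┃  
r           ┃2024-01-15 00:00:26.796 [WARN]┃  
────────────┃2024-01-15 00:00:28.380 [WARN]┃  
            ┃                              ┃  
g.json      ┃                              ┃  
            ┃                              ┃  
xt          ┃                              ┃  
d           ┗━━━━━━━━━━━━━━━━━━━━━━━━━━━━━━┛  
                   ┃                          
on                 ┃                          
━━━━━━━━━━━━━━━━━━━┛                          


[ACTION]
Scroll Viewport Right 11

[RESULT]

        ┃2024-01-15 00:00:13.599 [INFO]┃      
        ┃2024-01-15 00:00:16.753 [WARN]┃      
        ┃2024-01-15 00:00:21.101 [ERROR┃      
━━━━━━━━┃2024-01-15 00:00:24.008 [WARN]┃      
        ┃2024-01-15 00:00:26.796 [WARN]┃      
────────┃2024-01-15 00:00:28.380 [WARN]┃      
        ┃                              ┃      
on      ┃                              ┃      
        ┃                              ┃      
        ┃                              ┃      
        ┗━━━━━━━━━━━━━━━━━━━━━━━━━━━━━━┛      
               ┃                              
               ┃                              
━━━━━━━━━━━━━━━┛                              


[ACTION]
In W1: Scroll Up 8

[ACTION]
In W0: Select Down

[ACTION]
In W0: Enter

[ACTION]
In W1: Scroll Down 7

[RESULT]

        ┃                              ┃      
        ┃                              ┃      
        ┃                              ┃      
━━━━━━━━┃                              ┃      
        ┃                              ┃      
────────┃                              ┃      
        ┃                              ┃      
on      ┃                              ┃      
        ┃                              ┃      
        ┃                              ┃      
        ┗━━━━━━━━━━━━━━━━━━━━━━━━━━━━━━┛      
               ┃                              
               ┃                              
━━━━━━━━━━━━━━━┛                              


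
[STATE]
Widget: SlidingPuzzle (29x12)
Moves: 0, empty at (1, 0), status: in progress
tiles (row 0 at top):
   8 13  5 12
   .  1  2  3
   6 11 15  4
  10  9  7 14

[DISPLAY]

┌────┬────┬────┬────┐        
│  8 │ 13 │  5 │ 12 │        
├────┼────┼────┼────┤        
│    │  1 │  2 │  3 │        
├────┼────┼────┼────┤        
│  6 │ 11 │ 15 │  4 │        
├────┼────┼────┼────┤        
│ 10 │  9 │  7 │ 14 │        
└────┴────┴────┴────┘        
Moves: 0                     
                             
                             


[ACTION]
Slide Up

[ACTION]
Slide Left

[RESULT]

┌────┬────┬────┬────┐        
│  8 │ 13 │  5 │ 12 │        
├────┼────┼────┼────┤        
│  6 │  1 │  2 │  3 │        
├────┼────┼────┼────┤        
│ 11 │    │ 15 │  4 │        
├────┼────┼────┼────┤        
│ 10 │  9 │  7 │ 14 │        
└────┴────┴────┴────┘        
Moves: 2                     
                             
                             


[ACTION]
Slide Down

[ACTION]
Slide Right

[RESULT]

┌────┬────┬────┬────┐        
│  8 │ 13 │  5 │ 12 │        
├────┼────┼────┼────┤        
│    │  6 │  2 │  3 │        
├────┼────┼────┼────┤        
│ 11 │  1 │ 15 │  4 │        
├────┼────┼────┼────┤        
│ 10 │  9 │  7 │ 14 │        
└────┴────┴────┴────┘        
Moves: 4                     
                             
                             


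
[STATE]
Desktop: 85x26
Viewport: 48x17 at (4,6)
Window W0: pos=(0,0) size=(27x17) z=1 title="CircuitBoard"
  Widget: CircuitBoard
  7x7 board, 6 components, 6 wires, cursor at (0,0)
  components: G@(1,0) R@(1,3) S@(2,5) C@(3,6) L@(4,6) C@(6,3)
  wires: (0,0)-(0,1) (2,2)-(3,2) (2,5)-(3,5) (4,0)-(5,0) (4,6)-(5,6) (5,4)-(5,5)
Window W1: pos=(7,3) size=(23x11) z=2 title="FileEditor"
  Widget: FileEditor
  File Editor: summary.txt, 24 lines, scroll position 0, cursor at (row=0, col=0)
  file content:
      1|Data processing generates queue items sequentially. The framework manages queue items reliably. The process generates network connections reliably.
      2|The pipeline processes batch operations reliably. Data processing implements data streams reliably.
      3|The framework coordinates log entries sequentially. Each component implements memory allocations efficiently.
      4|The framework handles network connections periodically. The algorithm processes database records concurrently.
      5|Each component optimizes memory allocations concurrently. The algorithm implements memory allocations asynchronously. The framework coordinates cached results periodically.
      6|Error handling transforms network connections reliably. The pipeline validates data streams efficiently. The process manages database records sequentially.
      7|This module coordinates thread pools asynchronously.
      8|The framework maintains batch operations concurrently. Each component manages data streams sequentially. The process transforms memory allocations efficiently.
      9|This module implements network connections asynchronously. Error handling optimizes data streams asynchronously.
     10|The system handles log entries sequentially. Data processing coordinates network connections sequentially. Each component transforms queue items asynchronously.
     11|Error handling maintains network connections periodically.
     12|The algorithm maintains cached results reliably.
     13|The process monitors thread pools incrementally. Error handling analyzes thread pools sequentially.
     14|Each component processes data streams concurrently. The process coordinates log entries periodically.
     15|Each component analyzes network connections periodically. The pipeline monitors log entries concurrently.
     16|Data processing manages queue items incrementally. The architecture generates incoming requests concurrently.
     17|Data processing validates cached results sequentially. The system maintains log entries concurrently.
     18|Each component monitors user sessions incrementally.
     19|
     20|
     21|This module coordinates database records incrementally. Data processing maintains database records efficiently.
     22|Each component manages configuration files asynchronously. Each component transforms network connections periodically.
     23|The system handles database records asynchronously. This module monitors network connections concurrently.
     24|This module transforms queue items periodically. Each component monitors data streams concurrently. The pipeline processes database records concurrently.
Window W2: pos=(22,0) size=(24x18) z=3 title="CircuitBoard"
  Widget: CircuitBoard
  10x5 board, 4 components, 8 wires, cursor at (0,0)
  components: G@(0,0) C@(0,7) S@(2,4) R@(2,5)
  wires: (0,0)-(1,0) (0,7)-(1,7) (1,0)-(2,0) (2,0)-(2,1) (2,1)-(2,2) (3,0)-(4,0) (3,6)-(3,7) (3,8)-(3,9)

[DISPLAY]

 G ┃█ata processin┃1   ·                 ┃      
   ┃The pipeline p┃    │                 ┃      
   ┃The framework ┃2   · ─ · ─ ·       S ┃      
   ┃The framework ┃                      ┃      
   ┃Each component┃3   ·                 ┃      
   ┃Error handling┃    │                 ┃      
 · ┃This module co┃4   ·                 ┃      
 │ ┗━━━━━━━━━━━━━━┃Cursor: (0,0)         ┃      
 ·               ·┃                      ┃      
                  ┃                      ┃      
━━━━━━━━━━━━━━━━━━┃                      ┃      
                  ┗━━━━━━━━━━━━━━━━━━━━━━┛      
                                                
                                                
                                                
                                                
                                                


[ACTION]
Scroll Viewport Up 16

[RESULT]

━━━━━━━━━━━━━━━━━━┏━━━━━━━━━━━━━━━━━━━━━━┓      
rcuitBoard        ┃ CircuitBoard         ┃      
──────────────────┠──────────────────────┨      
0 1┏━━━━━━━━━━━━━━┃   0 1 2 3 4 5 6 7 8 9┃      
[.]┃ FileEditor   ┃0  [G]                ┃      
   ┠──────────────┃    │                 ┃      
 G ┃█ata processin┃1   ·                 ┃      
   ┃The pipeline p┃    │                 ┃      
   ┃The framework ┃2   · ─ · ─ ·       S ┃      
   ┃The framework ┃                      ┃      
   ┃Each component┃3   ·                 ┃      
   ┃Error handling┃    │                 ┃      
 · ┃This module co┃4   ·                 ┃      
 │ ┗━━━━━━━━━━━━━━┃Cursor: (0,0)         ┃      
 ·               ·┃                      ┃      
                  ┃                      ┃      
━━━━━━━━━━━━━━━━━━┃                      ┃      


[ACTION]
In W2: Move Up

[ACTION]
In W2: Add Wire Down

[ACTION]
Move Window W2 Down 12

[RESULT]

━━━━━━━━━━━━━━━━━━━━━━┓                         
rcuitBoard            ┃                         
──────────────────────┨                         
0 1┏━━━━━━━━━━━━━━━━━━━━━┓                      
[.]┃ FileEditor          ┃                      
   ┠─────────────────────┨                      
 G ┃█ata processing gene▲┃                      
   ┃The pipeline process█┃                      
   ┃The framework ┏━━━━━━━━━━━━━━━━━━━━━━┓      
   ┃The framework ┃ CircuitBoard         ┃      
   ┃Each component┠──────────────────────┨      
   ┃Error handling┃   0 1 2 3 4 5 6 7 8 9┃      
 · ┃This module co┃0  [G]                ┃      
 │ ┗━━━━━━━━━━━━━━┃    │                 ┃      
 ·               ·┃1   ·                 ┃      
                  ┃    │                 ┃      
━━━━━━━━━━━━━━━━━━┃2   · ─ · ─ ·       S ┃      


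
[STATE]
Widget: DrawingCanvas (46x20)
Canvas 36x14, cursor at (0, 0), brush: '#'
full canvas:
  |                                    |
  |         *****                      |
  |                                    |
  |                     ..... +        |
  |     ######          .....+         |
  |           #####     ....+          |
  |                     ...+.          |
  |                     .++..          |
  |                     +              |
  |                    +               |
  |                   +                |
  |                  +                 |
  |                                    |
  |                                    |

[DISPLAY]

+                                             
         *****                                
                                              
                     ..... +                  
     ######          .....+                   
           #####     ....+                    
                     ...+.                    
                     .++..                    
                     +                        
                    +                         
                   +                          
                  +                           
                                              
                                              
                                              
                                              
                                              
                                              
                                              
                                              


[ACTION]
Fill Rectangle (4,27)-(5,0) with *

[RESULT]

+                                             
         *****                                
                                              
                     ..... +                  
****************************                  
****************************                  
                     ...+.                    
                     .++..                    
                     +                        
                    +                         
                   +                          
                  +                           
                                              
                                              
                                              
                                              
                                              
                                              
                                              
                                              


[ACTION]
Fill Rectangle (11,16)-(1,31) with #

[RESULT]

+                                             
         *****  ################              
                ################              
                ################              
****************################              
****************################              
                ################              
                ################              
                ################              
                ################              
                ################              
                ################              
                                              
                                              
                                              
                                              
                                              
                                              
                                              
                                              


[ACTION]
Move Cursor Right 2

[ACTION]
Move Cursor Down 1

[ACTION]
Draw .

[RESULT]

                                              
  .      *****  ################              
                ################              
                ################              
****************################              
****************################              
                ################              
                ################              
                ################              
                ################              
                ################              
                ################              
                                              
                                              
                                              
                                              
                                              
                                              
                                              
                                              


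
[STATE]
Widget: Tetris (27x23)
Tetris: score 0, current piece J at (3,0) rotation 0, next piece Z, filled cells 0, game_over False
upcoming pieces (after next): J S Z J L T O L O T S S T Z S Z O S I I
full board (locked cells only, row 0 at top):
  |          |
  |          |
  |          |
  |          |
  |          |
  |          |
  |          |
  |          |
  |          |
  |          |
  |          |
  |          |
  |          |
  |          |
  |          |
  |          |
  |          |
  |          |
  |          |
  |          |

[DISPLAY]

   █      │Next:           
   ███    │▓▓              
          │ ▓▓             
          │                
          │                
          │                
          │Score:          
          │0               
          │                
          │                
          │                
          │                
          │                
          │                
          │                
          │                
          │                
          │                
          │                
          │                
          │                
          │                
          │                


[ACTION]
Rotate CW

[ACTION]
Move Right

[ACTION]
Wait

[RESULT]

          │Next:           
    ██    │▓▓              
    █     │ ▓▓             
    █     │                
          │                
          │                
          │Score:          
          │0               
          │                
          │                
          │                
          │                
          │                
          │                
          │                
          │                
          │                
          │                
          │                
          │                
          │                
          │                
          │                


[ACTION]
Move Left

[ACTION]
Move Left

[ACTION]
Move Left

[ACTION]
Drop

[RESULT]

          │Next:           
          │▓▓              
 ██       │ ▓▓             
 █        │                
 █        │                
          │                
          │Score:          
          │0               
          │                
          │                
          │                
          │                
          │                
          │                
          │                
          │                
          │                
          │                
          │                
          │                
          │                
          │                
          │                


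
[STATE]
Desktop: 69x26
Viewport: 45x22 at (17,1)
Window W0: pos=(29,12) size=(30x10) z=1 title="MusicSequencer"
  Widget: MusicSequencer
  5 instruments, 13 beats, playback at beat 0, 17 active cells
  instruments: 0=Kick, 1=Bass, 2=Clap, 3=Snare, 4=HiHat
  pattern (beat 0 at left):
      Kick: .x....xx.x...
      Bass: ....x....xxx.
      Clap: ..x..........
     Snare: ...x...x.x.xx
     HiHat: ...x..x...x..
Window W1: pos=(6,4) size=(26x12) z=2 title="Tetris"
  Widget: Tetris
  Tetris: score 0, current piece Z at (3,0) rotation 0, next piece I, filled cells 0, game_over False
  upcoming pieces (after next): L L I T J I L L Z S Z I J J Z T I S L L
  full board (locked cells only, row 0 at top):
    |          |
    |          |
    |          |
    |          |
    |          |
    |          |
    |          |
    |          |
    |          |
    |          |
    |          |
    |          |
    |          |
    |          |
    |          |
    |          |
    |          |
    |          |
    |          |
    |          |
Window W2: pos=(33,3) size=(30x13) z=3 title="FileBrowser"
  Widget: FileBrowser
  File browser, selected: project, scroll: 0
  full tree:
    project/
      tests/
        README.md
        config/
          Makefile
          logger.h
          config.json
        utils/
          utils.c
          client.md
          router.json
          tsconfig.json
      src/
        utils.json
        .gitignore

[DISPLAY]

                                             
                                             
                ┏━━━━━━━━━━━━━━━━━━━━━━━━━━━━
━━━━━━━━━━━━━━┓ ┃ FileBrowser                
              ┃ ┠────────────────────────────
──────────────┨ ┃> [-] project/              
│Next:        ┃ ┃    [+] tests/              
│████         ┃ ┃    [+] src/                
│             ┃ ┃                            
│             ┃ ┃                            
│             ┃ ┃                            
│             ┃━┃                            
│Score:       ┃u┃                            
│0            ┃─┃                            
━━━━━━━━━━━━━━┛ ┗━━━━━━━━━━━━━━━━━━━━━━━━━━━━
            ┃  Kick·█····██·█···         ┃   
            ┃  Bass····█····███·         ┃   
            ┃  Clap··█··········         ┃   
            ┃ Snare···█···█·█·██         ┃   
            ┃ HiHat···█··█···█··         ┃   
            ┗━━━━━━━━━━━━━━━━━━━━━━━━━━━━┛   
                                             


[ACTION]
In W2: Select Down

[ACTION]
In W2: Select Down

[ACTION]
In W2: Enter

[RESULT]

                                             
                                             
                ┏━━━━━━━━━━━━━━━━━━━━━━━━━━━━
━━━━━━━━━━━━━━┓ ┃ FileBrowser                
              ┃ ┠────────────────────────────
──────────────┨ ┃  [-] project/              
│Next:        ┃ ┃    [+] tests/              
│████         ┃ ┃  > [-] src/                
│             ┃ ┃      utils.json            
│             ┃ ┃      .gitignore            
│             ┃ ┃                            
│             ┃━┃                            
│Score:       ┃u┃                            
│0            ┃─┃                            
━━━━━━━━━━━━━━┛ ┗━━━━━━━━━━━━━━━━━━━━━━━━━━━━
            ┃  Kick·█····██·█···         ┃   
            ┃  Bass····█····███·         ┃   
            ┃  Clap··█··········         ┃   
            ┃ Snare···█···█·█·██         ┃   
            ┃ HiHat···█··█···█··         ┃   
            ┗━━━━━━━━━━━━━━━━━━━━━━━━━━━━┛   
                                             


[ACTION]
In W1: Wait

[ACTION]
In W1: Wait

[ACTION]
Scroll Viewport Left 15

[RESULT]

                                             
                                             
                               ┏━━━━━━━━━━━━━
    ┏━━━━━━━━━━━━━━━━━━━━━━━━┓ ┃ FileBrowser 
    ┃ Tetris                 ┃ ┠─────────────
    ┠────────────────────────┨ ┃  [-] project
    ┃          │Next:        ┃ ┃    [+] tests
    ┃          │████         ┃ ┃  > [-] src/ 
    ┃          │             ┃ ┃      utils.j
    ┃          │             ┃ ┃      .gitign
    ┃          │             ┃ ┃             
    ┃          │             ┃━┃             
    ┃          │Score:       ┃u┃             
    ┃          │0            ┃─┃             
    ┗━━━━━━━━━━━━━━━━━━━━━━━━┛ ┗━━━━━━━━━━━━━
                           ┃  Kick·█····██·█·
                           ┃  Bass····█····██
                           ┃  Clap··█········
                           ┃ Snare···█···█·█·
                           ┃ HiHat···█··█···█
                           ┗━━━━━━━━━━━━━━━━━
                                             


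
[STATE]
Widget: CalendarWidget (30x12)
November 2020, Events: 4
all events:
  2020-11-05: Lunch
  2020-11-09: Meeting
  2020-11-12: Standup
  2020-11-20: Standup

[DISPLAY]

        November 2020         
Mo Tu We Th Fr Sa Su          
                   1          
 2  3  4  5*  6  7  8         
 9* 10 11 12* 13 14 15        
16 17 18 19 20* 21 22         
23 24 25 26 27 28 29          
30                            
                              
                              
                              
                              


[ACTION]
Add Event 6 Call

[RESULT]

        November 2020         
Mo Tu We Th Fr Sa Su          
                   1          
 2  3  4  5*  6*  7  8        
 9* 10 11 12* 13 14 15        
16 17 18 19 20* 21 22         
23 24 25 26 27 28 29          
30                            
                              
                              
                              
                              


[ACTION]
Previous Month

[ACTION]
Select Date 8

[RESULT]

         October 2020         
Mo Tu We Th Fr Sa Su          
          1  2  3  4          
 5  6  7 [ 8]  9 10 11        
12 13 14 15 16 17 18          
19 20 21 22 23 24 25          
26 27 28 29 30 31             
                              
                              
                              
                              
                              


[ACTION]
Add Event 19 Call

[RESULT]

         October 2020         
Mo Tu We Th Fr Sa Su          
          1  2  3  4          
 5  6  7 [ 8]  9 10 11        
12 13 14 15 16 17 18          
19* 20 21 22 23 24 25         
26 27 28 29 30 31             
                              
                              
                              
                              
                              


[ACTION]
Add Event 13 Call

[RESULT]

         October 2020         
Mo Tu We Th Fr Sa Su          
          1  2  3  4          
 5  6  7 [ 8]  9 10 11        
12 13* 14 15 16 17 18         
19* 20 21 22 23 24 25         
26 27 28 29 30 31             
                              
                              
                              
                              
                              


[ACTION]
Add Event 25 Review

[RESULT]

         October 2020         
Mo Tu We Th Fr Sa Su          
          1  2  3  4          
 5  6  7 [ 8]  9 10 11        
12 13* 14 15 16 17 18         
19* 20 21 22 23 24 25*        
26 27 28 29 30 31             
                              
                              
                              
                              
                              


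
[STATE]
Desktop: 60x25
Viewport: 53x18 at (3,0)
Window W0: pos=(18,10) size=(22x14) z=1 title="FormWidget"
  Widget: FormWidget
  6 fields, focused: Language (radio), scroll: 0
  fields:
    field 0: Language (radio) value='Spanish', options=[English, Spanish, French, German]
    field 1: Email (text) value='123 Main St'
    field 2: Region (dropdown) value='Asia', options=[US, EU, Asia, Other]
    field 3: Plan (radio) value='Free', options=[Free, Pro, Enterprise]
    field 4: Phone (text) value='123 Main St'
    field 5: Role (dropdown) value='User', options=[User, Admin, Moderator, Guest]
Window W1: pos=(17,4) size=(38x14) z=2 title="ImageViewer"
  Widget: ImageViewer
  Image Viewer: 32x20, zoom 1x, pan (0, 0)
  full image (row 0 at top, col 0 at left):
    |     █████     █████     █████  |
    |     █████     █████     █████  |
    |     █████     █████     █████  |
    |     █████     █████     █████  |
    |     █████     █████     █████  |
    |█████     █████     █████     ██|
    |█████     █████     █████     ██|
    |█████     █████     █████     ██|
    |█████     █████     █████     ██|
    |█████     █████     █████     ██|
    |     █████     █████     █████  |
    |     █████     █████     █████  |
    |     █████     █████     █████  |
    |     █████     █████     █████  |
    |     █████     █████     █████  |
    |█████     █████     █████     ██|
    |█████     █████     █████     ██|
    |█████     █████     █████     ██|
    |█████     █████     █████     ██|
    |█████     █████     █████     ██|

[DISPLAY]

                                                     
                                                     
                                                     
                                                     
              ┏━━━━━━━━━━━━━━━━━━━━━━━━━━━━━━━━━━━━┓ 
              ┃ ImageViewer                        ┃ 
              ┠────────────────────────────────────┨ 
              ┃     █████     █████     █████      ┃ 
              ┃     █████     █████     █████      ┃ 
              ┃     █████     █████     █████      ┃ 
              ┃     █████     █████     █████      ┃ 
              ┃     █████     █████     █████      ┃ 
              ┃█████     █████     █████     ██    ┃ 
              ┃█████     █████     █████     ██    ┃ 
              ┃█████     █████     █████     ██    ┃ 
              ┃█████     █████     █████     ██    ┃ 
              ┃█████     █████     █████     ██    ┃ 
              ┗━━━━━━━━━━━━━━━━━━━━━━━━━━━━━━━━━━━━┛ 


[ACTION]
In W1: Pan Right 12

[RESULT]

                                                     
                                                     
                                                     
                                                     
              ┏━━━━━━━━━━━━━━━━━━━━━━━━━━━━━━━━━━━━┓ 
              ┃ ImageViewer                        ┃ 
              ┠────────────────────────────────────┨ 
              ┃   █████     █████                  ┃ 
              ┃   █████     █████                  ┃ 
              ┃   █████     █████                  ┃ 
              ┃   █████     █████                  ┃ 
              ┃   █████     █████                  ┃ 
              ┃███     █████     ██                ┃ 
              ┃███     █████     ██                ┃ 
              ┃███     █████     ██                ┃ 
              ┃███     █████     ██                ┃ 
              ┃███     █████     ██                ┃ 
              ┗━━━━━━━━━━━━━━━━━━━━━━━━━━━━━━━━━━━━┛ 


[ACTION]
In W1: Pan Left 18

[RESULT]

                                                     
                                                     
                                                     
                                                     
              ┏━━━━━━━━━━━━━━━━━━━━━━━━━━━━━━━━━━━━┓ 
              ┃ ImageViewer                        ┃ 
              ┠────────────────────────────────────┨ 
              ┃     █████     █████     █████      ┃ 
              ┃     █████     █████     █████      ┃ 
              ┃     █████     █████     █████      ┃ 
              ┃     █████     █████     █████      ┃ 
              ┃     █████     █████     █████      ┃ 
              ┃█████     █████     █████     ██    ┃ 
              ┃█████     █████     █████     ██    ┃ 
              ┃█████     █████     █████     ██    ┃ 
              ┃█████     █████     █████     ██    ┃ 
              ┃█████     █████     █████     ██    ┃ 
              ┗━━━━━━━━━━━━━━━━━━━━━━━━━━━━━━━━━━━━┛ 


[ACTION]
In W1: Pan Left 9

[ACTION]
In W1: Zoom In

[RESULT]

                                                     
                                                     
                                                     
                                                     
              ┏━━━━━━━━━━━━━━━━━━━━━━━━━━━━━━━━━━━━┓ 
              ┃ ImageViewer                        ┃ 
              ┠────────────────────────────────────┨ 
              ┃          ██████████          ██████┃ 
              ┃          ██████████          ██████┃ 
              ┃          ██████████          ██████┃ 
              ┃          ██████████          ██████┃ 
              ┃          ██████████          ██████┃ 
              ┃          ██████████          ██████┃ 
              ┃          ██████████          ██████┃ 
              ┃          ██████████          ██████┃ 
              ┃          ██████████          ██████┃ 
              ┃          ██████████          ██████┃ 
              ┗━━━━━━━━━━━━━━━━━━━━━━━━━━━━━━━━━━━━┛ 


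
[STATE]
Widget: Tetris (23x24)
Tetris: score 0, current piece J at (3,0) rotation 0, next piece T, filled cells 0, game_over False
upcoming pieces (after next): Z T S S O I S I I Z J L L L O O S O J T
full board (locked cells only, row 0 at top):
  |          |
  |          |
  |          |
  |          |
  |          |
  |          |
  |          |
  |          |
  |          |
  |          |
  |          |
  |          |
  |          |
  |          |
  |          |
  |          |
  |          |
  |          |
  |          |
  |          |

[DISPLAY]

   █      │Next:       
   ███    │ ▒          
          │▒▒▒         
          │            
          │            
          │            
          │Score:      
          │0           
          │            
          │            
          │            
          │            
          │            
          │            
          │            
          │            
          │            
          │            
          │            
          │            
          │            
          │            
          │            
          │            


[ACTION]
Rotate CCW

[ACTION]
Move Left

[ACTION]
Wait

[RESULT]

          │Next:       
   █      │ ▒          
   █      │▒▒▒         
  ██      │            
          │            
          │            
          │Score:      
          │0           
          │            
          │            
          │            
          │            
          │            
          │            
          │            
          │            
          │            
          │            
          │            
          │            
          │            
          │            
          │            
          │            


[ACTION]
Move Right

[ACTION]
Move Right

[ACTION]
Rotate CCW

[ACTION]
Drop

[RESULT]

          │Next:       
          │ ▒          
    ███   │▒▒▒         
      █   │            
          │            
          │            
          │Score:      
          │0           
          │            
          │            
          │            
          │            
          │            
          │            
          │            
          │            
          │            
          │            
          │            
          │            
          │            
          │            
          │            
          │            
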